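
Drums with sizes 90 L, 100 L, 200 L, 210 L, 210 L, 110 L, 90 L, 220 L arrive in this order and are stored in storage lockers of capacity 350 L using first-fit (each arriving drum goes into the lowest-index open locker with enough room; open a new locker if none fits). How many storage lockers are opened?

5

  90 → locker 1 (new)  [load 90/350]
  100 → locker 1  [load 190/350]
  200 → locker 2 (new)  [load 200/350]
  210 → locker 3 (new)  [load 210/350]
  210 → locker 4 (new)  [load 210/350]
  110 → locker 1  [load 300/350]
  90 → locker 2  [load 290/350]
  220 → locker 5 (new)  [load 220/350]
5 storage lockers opened.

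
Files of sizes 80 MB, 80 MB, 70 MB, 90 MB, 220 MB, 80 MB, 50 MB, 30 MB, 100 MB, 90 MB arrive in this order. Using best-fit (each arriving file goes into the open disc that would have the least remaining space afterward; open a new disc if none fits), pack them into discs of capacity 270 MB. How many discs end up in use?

  80 → disc 1 (new)  [load 80/270]
  80 → disc 1  [load 160/270]
  70 → disc 1  [load 230/270]
  90 → disc 2 (new)  [load 90/270]
  220 → disc 3 (new)  [load 220/270]
  80 → disc 2  [load 170/270]
  50 → disc 3  [load 270/270]
  30 → disc 1  [load 260/270]
  100 → disc 2  [load 270/270]
  90 → disc 4 (new)  [load 90/270]
4 discs opened.

4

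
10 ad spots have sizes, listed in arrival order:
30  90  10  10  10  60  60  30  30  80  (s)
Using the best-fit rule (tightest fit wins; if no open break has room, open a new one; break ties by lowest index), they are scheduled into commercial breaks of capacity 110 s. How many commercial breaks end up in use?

4

  30 → break 1 (new)  [load 30/110]
  90 → break 2 (new)  [load 90/110]
  10 → break 2  [load 100/110]
  10 → break 2  [load 110/110]
  10 → break 1  [load 40/110]
  60 → break 1  [load 100/110]
  60 → break 3 (new)  [load 60/110]
  30 → break 3  [load 90/110]
  30 → break 4 (new)  [load 30/110]
  80 → break 4  [load 110/110]
4 commercial breaks opened.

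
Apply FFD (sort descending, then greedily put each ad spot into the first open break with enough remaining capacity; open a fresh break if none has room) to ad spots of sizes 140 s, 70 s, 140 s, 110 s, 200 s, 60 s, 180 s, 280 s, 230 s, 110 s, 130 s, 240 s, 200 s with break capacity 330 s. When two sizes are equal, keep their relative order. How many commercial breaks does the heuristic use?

Sorted descending: 280, 240, 230, 200, 200, 180, 140, 140, 130, 110, 110, 70, 60.
  280 → break 1 (new)  [load 280/330]
  240 → break 2 (new)  [load 240/330]
  230 → break 3 (new)  [load 230/330]
  200 → break 4 (new)  [load 200/330]
  200 → break 5 (new)  [load 200/330]
  180 → break 6 (new)  [load 180/330]
  140 → break 6  [load 320/330]
  140 → break 7 (new)  [load 140/330]
  130 → break 4  [load 330/330]
  110 → break 5  [load 310/330]
  110 → break 7  [load 250/330]
  70 → break 2  [load 310/330]
  60 → break 3  [load 290/330]
7 commercial breaks opened.

7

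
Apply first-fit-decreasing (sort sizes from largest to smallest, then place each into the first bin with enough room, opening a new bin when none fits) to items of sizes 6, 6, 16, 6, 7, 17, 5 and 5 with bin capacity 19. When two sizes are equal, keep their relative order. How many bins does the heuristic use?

4

Sorted descending: 17, 16, 7, 6, 6, 6, 5, 5.
  17 → bin 1 (new)  [load 17/19]
  16 → bin 2 (new)  [load 16/19]
  7 → bin 3 (new)  [load 7/19]
  6 → bin 3  [load 13/19]
  6 → bin 3  [load 19/19]
  6 → bin 4 (new)  [load 6/19]
  5 → bin 4  [load 11/19]
  5 → bin 4  [load 16/19]
4 bins opened.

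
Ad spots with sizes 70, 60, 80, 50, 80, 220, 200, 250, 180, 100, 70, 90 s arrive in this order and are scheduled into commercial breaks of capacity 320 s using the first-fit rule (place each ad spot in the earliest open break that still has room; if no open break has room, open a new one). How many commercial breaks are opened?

  70 → break 1 (new)  [load 70/320]
  60 → break 1  [load 130/320]
  80 → break 1  [load 210/320]
  50 → break 1  [load 260/320]
  80 → break 2 (new)  [load 80/320]
  220 → break 2  [load 300/320]
  200 → break 3 (new)  [load 200/320]
  250 → break 4 (new)  [load 250/320]
  180 → break 5 (new)  [load 180/320]
  100 → break 3  [load 300/320]
  70 → break 4  [load 320/320]
  90 → break 5  [load 270/320]
5 commercial breaks opened.

5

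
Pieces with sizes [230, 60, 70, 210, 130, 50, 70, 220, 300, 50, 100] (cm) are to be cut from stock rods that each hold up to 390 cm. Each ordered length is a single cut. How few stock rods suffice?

4

Total = 300 + 230 + 220 + 210 + 130 + 100 + 70 + 70 + 60 + 50 + 50 = 1490 cm.
Lower bound: ⌈1490/390⌉ = 4 stock rods.
A packing using 4 stock rods:
  stock rod 1: 300 + 70 = 370
  stock rod 2: 230 + 130 = 360
  stock rod 3: 220 + 100 + 70 = 390
  stock rod 4: 210 + 60 + 50 + 50 = 370
This matches the lower bound, so 4 is optimal.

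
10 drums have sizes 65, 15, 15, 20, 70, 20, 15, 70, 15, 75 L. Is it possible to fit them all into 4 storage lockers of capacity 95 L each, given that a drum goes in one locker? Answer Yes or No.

Total = 380 L; ⌈380/95⌉ = 4.
The bound of 4 does not rule out 4, but exhaustive search shows no assignment into 4 storage lockers of capacity 95 L exists — the minimum is 5.

No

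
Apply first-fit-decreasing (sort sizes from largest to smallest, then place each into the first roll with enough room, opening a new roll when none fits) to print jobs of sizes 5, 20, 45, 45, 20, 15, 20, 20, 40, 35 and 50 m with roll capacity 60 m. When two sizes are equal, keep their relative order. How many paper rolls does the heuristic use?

Sorted descending: 50, 45, 45, 40, 35, 20, 20, 20, 20, 15, 5.
  50 → roll 1 (new)  [load 50/60]
  45 → roll 2 (new)  [load 45/60]
  45 → roll 3 (new)  [load 45/60]
  40 → roll 4 (new)  [load 40/60]
  35 → roll 5 (new)  [load 35/60]
  20 → roll 4  [load 60/60]
  20 → roll 5  [load 55/60]
  20 → roll 6 (new)  [load 20/60]
  20 → roll 6  [load 40/60]
  15 → roll 2  [load 60/60]
  5 → roll 1  [load 55/60]
6 paper rolls opened.

6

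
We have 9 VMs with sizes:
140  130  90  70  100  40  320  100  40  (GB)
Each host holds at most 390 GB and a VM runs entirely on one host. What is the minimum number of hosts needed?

Total = 320 + 140 + 130 + 100 + 100 + 90 + 70 + 40 + 40 = 1030 GB.
Lower bound: ⌈1030/390⌉ = 3 hosts.
A packing using 3 hosts:
  host 1: 320 + 70 = 390
  host 2: 140 + 130 + 100 = 370
  host 3: 100 + 90 + 40 + 40 = 270
This matches the lower bound, so 3 is optimal.

3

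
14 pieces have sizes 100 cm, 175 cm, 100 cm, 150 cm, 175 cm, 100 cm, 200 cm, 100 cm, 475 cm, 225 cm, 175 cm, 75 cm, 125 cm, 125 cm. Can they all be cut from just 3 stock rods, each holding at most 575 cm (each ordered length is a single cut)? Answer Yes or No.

No

Total = 2300 cm; ⌈2300/575⌉ = 4.
At least 4 stock rods are required, but only 3 are allowed.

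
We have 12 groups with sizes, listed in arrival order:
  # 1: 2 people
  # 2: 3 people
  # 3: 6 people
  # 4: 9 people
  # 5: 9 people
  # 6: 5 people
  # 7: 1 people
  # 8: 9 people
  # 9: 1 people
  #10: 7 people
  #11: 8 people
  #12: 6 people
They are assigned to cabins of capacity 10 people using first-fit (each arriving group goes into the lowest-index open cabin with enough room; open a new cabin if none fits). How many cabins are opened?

8

  2 → cabin 1 (new)  [load 2/10]
  3 → cabin 1  [load 5/10]
  6 → cabin 2 (new)  [load 6/10]
  9 → cabin 3 (new)  [load 9/10]
  9 → cabin 4 (new)  [load 9/10]
  5 → cabin 1  [load 10/10]
  1 → cabin 2  [load 7/10]
  9 → cabin 5 (new)  [load 9/10]
  1 → cabin 2  [load 8/10]
  7 → cabin 6 (new)  [load 7/10]
  8 → cabin 7 (new)  [load 8/10]
  6 → cabin 8 (new)  [load 6/10]
8 cabins opened.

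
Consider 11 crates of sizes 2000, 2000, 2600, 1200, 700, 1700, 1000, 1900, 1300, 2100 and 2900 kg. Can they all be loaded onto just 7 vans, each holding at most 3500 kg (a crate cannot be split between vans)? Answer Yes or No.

A valid assignment using 7 vans:
  van 1: 2900 = 2900
  van 2: 2600 + 700 = 3300
  van 3: 2100 + 1300 = 3400
  van 4: 2000 + 1200 = 3200
  van 5: 2000 + 1000 = 3000
  van 6: 1900 = 1900
  van 7: 1700 = 1700
Every load is within 3500 kg, so 7 vans suffice.

Yes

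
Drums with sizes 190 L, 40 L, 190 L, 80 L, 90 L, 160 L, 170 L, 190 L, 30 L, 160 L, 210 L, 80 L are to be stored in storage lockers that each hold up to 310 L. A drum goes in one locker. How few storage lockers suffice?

Total = 210 + 190 + 190 + 190 + 170 + 160 + 160 + 90 + 80 + 80 + 40 + 30 = 1590 L.
Lower bound: ⌈1590/310⌉ = 6 storage lockers.
Also, 7 drums each exceed 155 L, and no two of those can share a locker, so at least 7 storage lockers are needed.
A packing using 7 storage lockers:
  locker 1: 210 + 90 = 300
  locker 2: 190 + 80 + 40 = 310
  locker 3: 190 + 80 + 30 = 300
  locker 4: 190 = 190
  locker 5: 170 = 170
  locker 6: 160 = 160
  locker 7: 160 = 160
This matches the lower bound, so 7 is optimal.

7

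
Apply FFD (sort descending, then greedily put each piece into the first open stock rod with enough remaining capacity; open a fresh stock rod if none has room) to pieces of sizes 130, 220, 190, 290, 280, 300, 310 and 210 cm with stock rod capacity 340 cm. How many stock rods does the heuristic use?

Sorted descending: 310, 300, 290, 280, 220, 210, 190, 130.
  310 → stock rod 1 (new)  [load 310/340]
  300 → stock rod 2 (new)  [load 300/340]
  290 → stock rod 3 (new)  [load 290/340]
  280 → stock rod 4 (new)  [load 280/340]
  220 → stock rod 5 (new)  [load 220/340]
  210 → stock rod 6 (new)  [load 210/340]
  190 → stock rod 7 (new)  [load 190/340]
  130 → stock rod 6  [load 340/340]
7 stock rods opened.

7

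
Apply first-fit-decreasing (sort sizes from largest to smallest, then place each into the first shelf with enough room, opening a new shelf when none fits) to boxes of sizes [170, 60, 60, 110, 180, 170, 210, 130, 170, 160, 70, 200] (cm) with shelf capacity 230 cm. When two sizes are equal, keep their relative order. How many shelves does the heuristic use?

Sorted descending: 210, 200, 180, 170, 170, 170, 160, 130, 110, 70, 60, 60.
  210 → shelf 1 (new)  [load 210/230]
  200 → shelf 2 (new)  [load 200/230]
  180 → shelf 3 (new)  [load 180/230]
  170 → shelf 4 (new)  [load 170/230]
  170 → shelf 5 (new)  [load 170/230]
  170 → shelf 6 (new)  [load 170/230]
  160 → shelf 7 (new)  [load 160/230]
  130 → shelf 8 (new)  [load 130/230]
  110 → shelf 9 (new)  [load 110/230]
  70 → shelf 7  [load 230/230]
  60 → shelf 4  [load 230/230]
  60 → shelf 5  [load 230/230]
9 shelves opened.

9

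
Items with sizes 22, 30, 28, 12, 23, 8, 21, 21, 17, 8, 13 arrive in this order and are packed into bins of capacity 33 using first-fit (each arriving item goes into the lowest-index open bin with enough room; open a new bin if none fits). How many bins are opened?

  22 → bin 1 (new)  [load 22/33]
  30 → bin 2 (new)  [load 30/33]
  28 → bin 3 (new)  [load 28/33]
  12 → bin 4 (new)  [load 12/33]
  23 → bin 5 (new)  [load 23/33]
  8 → bin 1  [load 30/33]
  21 → bin 4  [load 33/33]
  21 → bin 6 (new)  [load 21/33]
  17 → bin 7 (new)  [load 17/33]
  8 → bin 5  [load 31/33]
  13 → bin 7  [load 30/33]
7 bins opened.

7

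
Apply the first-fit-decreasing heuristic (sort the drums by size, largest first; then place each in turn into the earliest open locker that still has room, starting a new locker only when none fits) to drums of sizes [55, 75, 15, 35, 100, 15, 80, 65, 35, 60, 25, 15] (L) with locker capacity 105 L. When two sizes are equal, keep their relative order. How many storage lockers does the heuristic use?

6

Sorted descending: 100, 80, 75, 65, 60, 55, 35, 35, 25, 15, 15, 15.
  100 → locker 1 (new)  [load 100/105]
  80 → locker 2 (new)  [load 80/105]
  75 → locker 3 (new)  [load 75/105]
  65 → locker 4 (new)  [load 65/105]
  60 → locker 5 (new)  [load 60/105]
  55 → locker 6 (new)  [load 55/105]
  35 → locker 4  [load 100/105]
  35 → locker 5  [load 95/105]
  25 → locker 2  [load 105/105]
  15 → locker 3  [load 90/105]
  15 → locker 3  [load 105/105]
  15 → locker 6  [load 70/105]
6 storage lockers opened.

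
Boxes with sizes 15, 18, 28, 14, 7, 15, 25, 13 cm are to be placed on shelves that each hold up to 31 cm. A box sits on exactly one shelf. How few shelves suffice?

5

Total = 28 + 25 + 18 + 15 + 15 + 14 + 13 + 7 = 135 cm.
Lower bound: ⌈135/31⌉ = 5 shelves.
A packing using 5 shelves:
  shelf 1: 28 = 28
  shelf 2: 25 = 25
  shelf 3: 18 + 13 = 31
  shelf 4: 15 + 15 = 30
  shelf 5: 14 + 7 = 21
This matches the lower bound, so 5 is optimal.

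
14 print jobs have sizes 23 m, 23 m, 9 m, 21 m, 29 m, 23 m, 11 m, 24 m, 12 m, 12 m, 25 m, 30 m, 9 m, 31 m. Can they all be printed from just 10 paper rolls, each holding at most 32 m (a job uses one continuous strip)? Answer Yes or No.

A valid assignment using 10 paper rolls:
  roll 1: 31 = 31
  roll 2: 30 = 30
  roll 3: 29 = 29
  roll 4: 25 = 25
  roll 5: 24 = 24
  roll 6: 23 + 9 = 32
  roll 7: 23 + 9 = 32
  roll 8: 23 = 23
  roll 9: 21 + 11 = 32
  roll 10: 12 + 12 = 24
Every load is within 32 m, so 10 paper rolls suffice.

Yes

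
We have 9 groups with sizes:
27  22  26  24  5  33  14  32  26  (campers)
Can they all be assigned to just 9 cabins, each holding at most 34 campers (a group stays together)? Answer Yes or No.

Yes

A valid assignment using 8 cabins:
  cabin 1: 33 = 33
  cabin 2: 32 = 32
  cabin 3: 27 + 5 = 32
  cabin 4: 26 = 26
  cabin 5: 26 = 26
  cabin 6: 24 = 24
  cabin 7: 22 = 22
  cabin 8: 14 = 14
That uses only 8 ≤ 9, so 9 cabins are enough.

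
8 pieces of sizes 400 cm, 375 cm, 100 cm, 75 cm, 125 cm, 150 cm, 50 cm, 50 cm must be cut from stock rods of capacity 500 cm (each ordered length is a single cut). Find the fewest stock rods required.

3

Total = 400 + 375 + 150 + 125 + 100 + 75 + 50 + 50 = 1325 cm.
Lower bound: ⌈1325/500⌉ = 3 stock rods.
A packing using 3 stock rods:
  stock rod 1: 400 + 100 = 500
  stock rod 2: 375 + 125 = 500
  stock rod 3: 150 + 75 + 50 + 50 = 325
This matches the lower bound, so 3 is optimal.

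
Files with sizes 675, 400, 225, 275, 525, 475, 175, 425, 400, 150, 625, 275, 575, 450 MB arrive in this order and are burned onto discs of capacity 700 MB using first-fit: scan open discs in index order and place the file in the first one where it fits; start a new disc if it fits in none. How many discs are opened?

  675 → disc 1 (new)  [load 675/700]
  400 → disc 2 (new)  [load 400/700]
  225 → disc 2  [load 625/700]
  275 → disc 3 (new)  [load 275/700]
  525 → disc 4 (new)  [load 525/700]
  475 → disc 5 (new)  [load 475/700]
  175 → disc 3  [load 450/700]
  425 → disc 6 (new)  [load 425/700]
  400 → disc 7 (new)  [load 400/700]
  150 → disc 3  [load 600/700]
  625 → disc 8 (new)  [load 625/700]
  275 → disc 6  [load 700/700]
  575 → disc 9 (new)  [load 575/700]
  450 → disc 10 (new)  [load 450/700]
10 discs opened.

10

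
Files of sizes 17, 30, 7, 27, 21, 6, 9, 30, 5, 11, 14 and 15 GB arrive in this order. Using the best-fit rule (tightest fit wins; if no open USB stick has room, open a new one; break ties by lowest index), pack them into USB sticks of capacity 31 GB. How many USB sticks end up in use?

7

  17 → USB stick 1 (new)  [load 17/31]
  30 → USB stick 2 (new)  [load 30/31]
  7 → USB stick 1  [load 24/31]
  27 → USB stick 3 (new)  [load 27/31]
  21 → USB stick 4 (new)  [load 21/31]
  6 → USB stick 1  [load 30/31]
  9 → USB stick 4  [load 30/31]
  30 → USB stick 5 (new)  [load 30/31]
  5 → USB stick 6 (new)  [load 5/31]
  11 → USB stick 6  [load 16/31]
  14 → USB stick 6  [load 30/31]
  15 → USB stick 7 (new)  [load 15/31]
7 USB sticks opened.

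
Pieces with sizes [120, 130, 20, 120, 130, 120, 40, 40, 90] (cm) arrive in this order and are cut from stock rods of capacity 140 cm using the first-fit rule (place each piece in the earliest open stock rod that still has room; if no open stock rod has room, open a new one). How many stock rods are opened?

7

  120 → stock rod 1 (new)  [load 120/140]
  130 → stock rod 2 (new)  [load 130/140]
  20 → stock rod 1  [load 140/140]
  120 → stock rod 3 (new)  [load 120/140]
  130 → stock rod 4 (new)  [load 130/140]
  120 → stock rod 5 (new)  [load 120/140]
  40 → stock rod 6 (new)  [load 40/140]
  40 → stock rod 6  [load 80/140]
  90 → stock rod 7 (new)  [load 90/140]
7 stock rods opened.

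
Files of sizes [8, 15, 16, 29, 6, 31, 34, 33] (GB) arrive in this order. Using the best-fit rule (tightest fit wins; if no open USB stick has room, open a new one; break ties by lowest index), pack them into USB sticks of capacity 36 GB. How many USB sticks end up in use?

  8 → USB stick 1 (new)  [load 8/36]
  15 → USB stick 1  [load 23/36]
  16 → USB stick 2 (new)  [load 16/36]
  29 → USB stick 3 (new)  [load 29/36]
  6 → USB stick 3  [load 35/36]
  31 → USB stick 4 (new)  [load 31/36]
  34 → USB stick 5 (new)  [load 34/36]
  33 → USB stick 6 (new)  [load 33/36]
6 USB sticks opened.

6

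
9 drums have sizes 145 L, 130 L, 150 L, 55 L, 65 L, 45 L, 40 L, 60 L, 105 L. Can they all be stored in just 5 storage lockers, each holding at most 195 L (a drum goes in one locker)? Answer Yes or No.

Yes

A valid assignment using 5 storage lockers:
  locker 1: 150 + 45 = 195
  locker 2: 145 + 40 = 185
  locker 3: 130 + 65 = 195
  locker 4: 105 + 60 = 165
  locker 5: 55 = 55
Every load is within 195 L, so 5 storage lockers suffice.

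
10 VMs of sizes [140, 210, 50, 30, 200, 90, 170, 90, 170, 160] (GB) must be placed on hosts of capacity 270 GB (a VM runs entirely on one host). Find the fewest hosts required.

Total = 210 + 200 + 170 + 170 + 160 + 140 + 90 + 90 + 50 + 30 = 1310 GB.
Lower bound: ⌈1310/270⌉ = 5 hosts.
Also, 6 VMs each exceed 135 GB, and no two of those can share a host, so at least 6 hosts are needed.
A packing using 6 hosts:
  host 1: 210 + 50 = 260
  host 2: 200 + 30 = 230
  host 3: 170 + 90 = 260
  host 4: 170 + 90 = 260
  host 5: 160 = 160
  host 6: 140 = 140
This matches the lower bound, so 6 is optimal.

6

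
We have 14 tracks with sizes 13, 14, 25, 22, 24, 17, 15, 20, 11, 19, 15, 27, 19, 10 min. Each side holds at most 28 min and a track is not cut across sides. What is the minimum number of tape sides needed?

Total = 27 + 25 + 24 + 22 + 20 + 19 + 19 + 17 + 15 + 15 + 14 + 13 + 11 + 10 = 251 min.
Lower bound: ⌈251/28⌉ = 9 tape sides.
Also, 10 tracks each exceed 14 min, and no two of those can share a side, so at least 10 tape sides are needed.
A packing using 11 tape sides:
  side 1: 27 = 27
  side 2: 25 = 25
  side 3: 24 = 24
  side 4: 22 = 22
  side 5: 20 = 20
  side 6: 19 = 19
  side 7: 19 = 19
  side 8: 17 + 11 = 28
  side 9: 15 + 13 = 28
  side 10: 15 + 10 = 25
  side 11: 14 = 14
No arrangement into 10 tape sides stays within capacity, so 11 is optimal.

11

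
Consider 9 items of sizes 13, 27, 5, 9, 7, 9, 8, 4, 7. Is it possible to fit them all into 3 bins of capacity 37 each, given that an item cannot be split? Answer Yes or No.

A valid assignment using 3 bins:
  bin 1: 27 + 9 = 36
  bin 2: 13 + 9 + 8 + 7 = 37
  bin 3: 7 + 5 + 4 = 16
Every load is within 37, so 3 bins suffice.

Yes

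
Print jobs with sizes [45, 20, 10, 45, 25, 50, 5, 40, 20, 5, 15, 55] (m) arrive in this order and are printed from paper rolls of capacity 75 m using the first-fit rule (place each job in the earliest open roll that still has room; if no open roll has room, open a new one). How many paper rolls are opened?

5

  45 → roll 1 (new)  [load 45/75]
  20 → roll 1  [load 65/75]
  10 → roll 1  [load 75/75]
  45 → roll 2 (new)  [load 45/75]
  25 → roll 2  [load 70/75]
  50 → roll 3 (new)  [load 50/75]
  5 → roll 2  [load 75/75]
  40 → roll 4 (new)  [load 40/75]
  20 → roll 3  [load 70/75]
  5 → roll 3  [load 75/75]
  15 → roll 4  [load 55/75]
  55 → roll 5 (new)  [load 55/75]
5 paper rolls opened.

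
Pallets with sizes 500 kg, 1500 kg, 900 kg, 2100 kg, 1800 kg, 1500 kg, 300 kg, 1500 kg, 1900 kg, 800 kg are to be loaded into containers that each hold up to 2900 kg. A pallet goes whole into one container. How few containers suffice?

Total = 2100 + 1900 + 1800 + 1500 + 1500 + 1500 + 900 + 800 + 500 + 300 = 12800 kg.
Lower bound: ⌈12800/2900⌉ = 5 containers.
Also, 6 pallets each exceed 1450 kg, and no two of those can share a container, so at least 6 containers are needed.
A packing using 6 containers:
  container 1: 2100 + 800 = 2900
  container 2: 1900 + 900 = 2800
  container 3: 1800 + 500 + 300 = 2600
  container 4: 1500 = 1500
  container 5: 1500 = 1500
  container 6: 1500 = 1500
This matches the lower bound, so 6 is optimal.

6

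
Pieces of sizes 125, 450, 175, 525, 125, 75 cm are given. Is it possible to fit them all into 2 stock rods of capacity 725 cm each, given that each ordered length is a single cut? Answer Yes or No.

No

Total = 1475 cm; ⌈1475/725⌉ = 3.
At least 3 stock rods are required, but only 2 are allowed.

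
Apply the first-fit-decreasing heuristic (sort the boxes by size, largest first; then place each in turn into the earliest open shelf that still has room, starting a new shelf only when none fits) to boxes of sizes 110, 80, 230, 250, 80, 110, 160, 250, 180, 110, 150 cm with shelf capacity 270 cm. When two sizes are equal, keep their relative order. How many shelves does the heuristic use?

7

Sorted descending: 250, 250, 230, 180, 160, 150, 110, 110, 110, 80, 80.
  250 → shelf 1 (new)  [load 250/270]
  250 → shelf 2 (new)  [load 250/270]
  230 → shelf 3 (new)  [load 230/270]
  180 → shelf 4 (new)  [load 180/270]
  160 → shelf 5 (new)  [load 160/270]
  150 → shelf 6 (new)  [load 150/270]
  110 → shelf 5  [load 270/270]
  110 → shelf 6  [load 260/270]
  110 → shelf 7 (new)  [load 110/270]
  80 → shelf 4  [load 260/270]
  80 → shelf 7  [load 190/270]
7 shelves opened.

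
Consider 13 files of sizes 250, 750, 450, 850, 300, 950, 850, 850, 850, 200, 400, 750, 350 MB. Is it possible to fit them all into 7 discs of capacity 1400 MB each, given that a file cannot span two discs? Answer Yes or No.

A valid assignment using 7 discs:
  disc 1: 950 + 450 = 1400
  disc 2: 850 + 400 = 1250
  disc 3: 850 + 350 + 200 = 1400
  disc 4: 850 + 300 + 250 = 1400
  disc 5: 850 = 850
  disc 6: 750 = 750
  disc 7: 750 = 750
Every load is within 1400 MB, so 7 discs suffice.

Yes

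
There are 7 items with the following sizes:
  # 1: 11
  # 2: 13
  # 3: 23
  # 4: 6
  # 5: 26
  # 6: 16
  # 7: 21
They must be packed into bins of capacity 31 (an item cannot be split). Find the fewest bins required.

Total = 26 + 23 + 21 + 16 + 13 + 11 + 6 = 116.
Lower bound: ⌈116/31⌉ = 4 bins.
A packing using 5 bins:
  bin 1: 26 = 26
  bin 2: 23 + 6 = 29
  bin 3: 21 = 21
  bin 4: 16 + 13 = 29
  bin 5: 11 = 11
No arrangement into 4 bins stays within capacity, so 5 is optimal.

5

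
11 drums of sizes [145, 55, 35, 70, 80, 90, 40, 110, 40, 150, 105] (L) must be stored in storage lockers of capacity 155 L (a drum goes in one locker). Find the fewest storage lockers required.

Total = 150 + 145 + 110 + 105 + 90 + 80 + 70 + 55 + 40 + 40 + 35 = 920 L.
Lower bound: ⌈920/155⌉ = 6 storage lockers.
A packing using 7 storage lockers:
  locker 1: 150 = 150
  locker 2: 145 = 145
  locker 3: 110 + 40 = 150
  locker 4: 105 + 40 = 145
  locker 5: 90 + 55 = 145
  locker 6: 80 + 70 = 150
  locker 7: 35 = 35
No arrangement into 6 storage lockers stays within capacity, so 7 is optimal.

7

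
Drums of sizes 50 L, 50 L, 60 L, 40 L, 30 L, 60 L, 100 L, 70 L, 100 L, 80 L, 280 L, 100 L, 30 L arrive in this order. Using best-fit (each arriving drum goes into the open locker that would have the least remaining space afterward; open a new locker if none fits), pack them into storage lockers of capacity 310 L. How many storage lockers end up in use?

  50 → locker 1 (new)  [load 50/310]
  50 → locker 1  [load 100/310]
  60 → locker 1  [load 160/310]
  40 → locker 1  [load 200/310]
  30 → locker 1  [load 230/310]
  60 → locker 1  [load 290/310]
  100 → locker 2 (new)  [load 100/310]
  70 → locker 2  [load 170/310]
  100 → locker 2  [load 270/310]
  80 → locker 3 (new)  [load 80/310]
  280 → locker 4 (new)  [load 280/310]
  100 → locker 3  [load 180/310]
  30 → locker 4  [load 310/310]
4 storage lockers opened.

4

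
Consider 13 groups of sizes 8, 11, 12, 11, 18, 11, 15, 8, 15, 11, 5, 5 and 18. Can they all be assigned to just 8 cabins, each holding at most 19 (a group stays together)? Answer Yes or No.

Total = 148; ⌈148/19⌉ = 8.
9 groups each exceed half the capacity and cannot share a cabin, forcing at least 9 cabins.
At least 9 cabins are required, but only 8 are allowed.

No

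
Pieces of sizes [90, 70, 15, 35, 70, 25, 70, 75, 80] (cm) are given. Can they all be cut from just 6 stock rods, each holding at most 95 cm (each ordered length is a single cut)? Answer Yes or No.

No

Total = 530 cm; ⌈530/95⌉ = 6.
The bound of 6 does not rule out 6, but exhaustive search shows no assignment into 6 stock rods of capacity 95 cm exists — the minimum is 7.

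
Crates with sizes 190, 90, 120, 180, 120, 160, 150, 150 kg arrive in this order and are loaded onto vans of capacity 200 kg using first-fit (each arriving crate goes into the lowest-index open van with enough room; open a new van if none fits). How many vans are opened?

  190 → van 1 (new)  [load 190/200]
  90 → van 2 (new)  [load 90/200]
  120 → van 3 (new)  [load 120/200]
  180 → van 4 (new)  [load 180/200]
  120 → van 5 (new)  [load 120/200]
  160 → van 6 (new)  [load 160/200]
  150 → van 7 (new)  [load 150/200]
  150 → van 8 (new)  [load 150/200]
8 vans opened.

8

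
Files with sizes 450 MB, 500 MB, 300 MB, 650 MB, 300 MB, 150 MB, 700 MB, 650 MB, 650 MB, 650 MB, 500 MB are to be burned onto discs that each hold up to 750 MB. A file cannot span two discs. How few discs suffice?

Total = 700 + 650 + 650 + 650 + 650 + 500 + 500 + 450 + 300 + 300 + 150 = 5500 MB.
Lower bound: ⌈5500/750⌉ = 8 discs.
A packing using 9 discs:
  disc 1: 700 = 700
  disc 2: 650 = 650
  disc 3: 650 = 650
  disc 4: 650 = 650
  disc 5: 650 = 650
  disc 6: 500 + 150 = 650
  disc 7: 500 = 500
  disc 8: 450 + 300 = 750
  disc 9: 300 = 300
No arrangement into 8 discs stays within capacity, so 9 is optimal.

9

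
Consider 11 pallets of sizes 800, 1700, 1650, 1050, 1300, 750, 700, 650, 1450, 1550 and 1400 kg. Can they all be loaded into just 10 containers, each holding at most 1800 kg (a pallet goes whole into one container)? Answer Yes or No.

Yes

A valid assignment using 9 containers:
  container 1: 1700 = 1700
  container 2: 1650 = 1650
  container 3: 1550 = 1550
  container 4: 1450 = 1450
  container 5: 1400 = 1400
  container 6: 1300 = 1300
  container 7: 1050 + 750 = 1800
  container 8: 800 + 700 = 1500
  container 9: 650 = 650
That uses only 9 ≤ 10, so 10 containers are enough.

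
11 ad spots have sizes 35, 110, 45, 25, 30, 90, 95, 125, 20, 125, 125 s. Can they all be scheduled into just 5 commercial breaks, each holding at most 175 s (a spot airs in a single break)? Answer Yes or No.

No

Total = 825 s; ⌈825/175⌉ = 5.
6 ad spots each exceed half the capacity and cannot share a break, forcing at least 6 commercial breaks.
At least 6 commercial breaks are required, but only 5 are allowed.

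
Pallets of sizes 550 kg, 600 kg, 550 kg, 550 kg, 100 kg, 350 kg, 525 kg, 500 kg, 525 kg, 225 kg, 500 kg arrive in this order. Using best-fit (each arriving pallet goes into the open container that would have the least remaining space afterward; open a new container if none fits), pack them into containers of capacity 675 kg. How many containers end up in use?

9

  550 → container 1 (new)  [load 550/675]
  600 → container 2 (new)  [load 600/675]
  550 → container 3 (new)  [load 550/675]
  550 → container 4 (new)  [load 550/675]
  100 → container 1  [load 650/675]
  350 → container 5 (new)  [load 350/675]
  525 → container 6 (new)  [load 525/675]
  500 → container 7 (new)  [load 500/675]
  525 → container 8 (new)  [load 525/675]
  225 → container 5  [load 575/675]
  500 → container 9 (new)  [load 500/675]
9 containers opened.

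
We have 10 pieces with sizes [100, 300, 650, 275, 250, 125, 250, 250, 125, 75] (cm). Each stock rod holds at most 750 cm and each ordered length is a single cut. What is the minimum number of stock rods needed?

Total = 650 + 300 + 275 + 250 + 250 + 250 + 125 + 125 + 100 + 75 = 2400 cm.
Lower bound: ⌈2400/750⌉ = 4 stock rods.
A packing using 4 stock rods:
  stock rod 1: 650 + 100 = 750
  stock rod 2: 300 + 275 + 125 = 700
  stock rod 3: 250 + 250 + 250 = 750
  stock rod 4: 125 + 75 = 200
This matches the lower bound, so 4 is optimal.

4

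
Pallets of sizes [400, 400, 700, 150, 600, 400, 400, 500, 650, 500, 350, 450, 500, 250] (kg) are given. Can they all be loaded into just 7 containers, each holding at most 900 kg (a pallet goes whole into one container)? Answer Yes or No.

No

Total = 6250 kg; ⌈6250/900⌉ = 7.
The bound of 7 does not rule out 7, but exhaustive search shows no assignment into 7 containers of capacity 900 kg exists — the minimum is 8.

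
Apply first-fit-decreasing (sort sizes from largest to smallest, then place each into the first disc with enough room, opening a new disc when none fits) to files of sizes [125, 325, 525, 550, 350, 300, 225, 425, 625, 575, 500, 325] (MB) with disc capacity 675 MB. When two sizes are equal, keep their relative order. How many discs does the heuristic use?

Sorted descending: 625, 575, 550, 525, 500, 425, 350, 325, 325, 300, 225, 125.
  625 → disc 1 (new)  [load 625/675]
  575 → disc 2 (new)  [load 575/675]
  550 → disc 3 (new)  [load 550/675]
  525 → disc 4 (new)  [load 525/675]
  500 → disc 5 (new)  [load 500/675]
  425 → disc 6 (new)  [load 425/675]
  350 → disc 7 (new)  [load 350/675]
  325 → disc 7  [load 675/675]
  325 → disc 8 (new)  [load 325/675]
  300 → disc 8  [load 625/675]
  225 → disc 6  [load 650/675]
  125 → disc 3  [load 675/675]
8 discs opened.

8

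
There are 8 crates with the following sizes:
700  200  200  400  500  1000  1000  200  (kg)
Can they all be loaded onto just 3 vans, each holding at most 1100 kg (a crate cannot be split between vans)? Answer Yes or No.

Total = 4200 kg; ⌈4200/1100⌉ = 4.
At least 4 vans are required, but only 3 are allowed.

No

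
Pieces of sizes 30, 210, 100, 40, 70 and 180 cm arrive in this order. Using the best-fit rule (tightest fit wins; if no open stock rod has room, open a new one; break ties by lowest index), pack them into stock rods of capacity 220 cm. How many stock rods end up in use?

  30 → stock rod 1 (new)  [load 30/220]
  210 → stock rod 2 (new)  [load 210/220]
  100 → stock rod 1  [load 130/220]
  40 → stock rod 1  [load 170/220]
  70 → stock rod 3 (new)  [load 70/220]
  180 → stock rod 4 (new)  [load 180/220]
4 stock rods opened.

4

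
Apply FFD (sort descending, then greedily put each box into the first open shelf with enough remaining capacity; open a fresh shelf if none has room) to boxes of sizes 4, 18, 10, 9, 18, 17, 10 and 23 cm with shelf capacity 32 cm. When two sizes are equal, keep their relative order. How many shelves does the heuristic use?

Sorted descending: 23, 18, 18, 17, 10, 10, 9, 4.
  23 → shelf 1 (new)  [load 23/32]
  18 → shelf 2 (new)  [load 18/32]
  18 → shelf 3 (new)  [load 18/32]
  17 → shelf 4 (new)  [load 17/32]
  10 → shelf 2  [load 28/32]
  10 → shelf 3  [load 28/32]
  9 → shelf 1  [load 32/32]
  4 → shelf 2  [load 32/32]
4 shelves opened.

4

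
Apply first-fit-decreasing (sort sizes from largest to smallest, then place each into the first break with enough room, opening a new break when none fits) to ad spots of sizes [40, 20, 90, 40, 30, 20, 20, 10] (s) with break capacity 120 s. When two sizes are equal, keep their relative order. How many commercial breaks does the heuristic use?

Sorted descending: 90, 40, 40, 30, 20, 20, 20, 10.
  90 → break 1 (new)  [load 90/120]
  40 → break 2 (new)  [load 40/120]
  40 → break 2  [load 80/120]
  30 → break 1  [load 120/120]
  20 → break 2  [load 100/120]
  20 → break 2  [load 120/120]
  20 → break 3 (new)  [load 20/120]
  10 → break 3  [load 30/120]
3 commercial breaks opened.

3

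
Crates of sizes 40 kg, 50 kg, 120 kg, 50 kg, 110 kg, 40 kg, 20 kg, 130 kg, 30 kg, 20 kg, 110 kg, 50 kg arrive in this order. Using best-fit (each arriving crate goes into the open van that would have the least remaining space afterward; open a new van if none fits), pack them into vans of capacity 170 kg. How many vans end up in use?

5

  40 → van 1 (new)  [load 40/170]
  50 → van 1  [load 90/170]
  120 → van 2 (new)  [load 120/170]
  50 → van 2  [load 170/170]
  110 → van 3 (new)  [load 110/170]
  40 → van 3  [load 150/170]
  20 → van 3  [load 170/170]
  130 → van 4 (new)  [load 130/170]
  30 → van 4  [load 160/170]
  20 → van 1  [load 110/170]
  110 → van 5 (new)  [load 110/170]
  50 → van 1  [load 160/170]
5 vans opened.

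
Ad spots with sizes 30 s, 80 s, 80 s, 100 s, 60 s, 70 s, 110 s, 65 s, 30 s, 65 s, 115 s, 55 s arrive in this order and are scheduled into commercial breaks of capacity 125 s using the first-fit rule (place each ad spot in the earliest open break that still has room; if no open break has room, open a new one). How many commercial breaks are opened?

8

  30 → break 1 (new)  [load 30/125]
  80 → break 1  [load 110/125]
  80 → break 2 (new)  [load 80/125]
  100 → break 3 (new)  [load 100/125]
  60 → break 4 (new)  [load 60/125]
  70 → break 5 (new)  [load 70/125]
  110 → break 6 (new)  [load 110/125]
  65 → break 4  [load 125/125]
  30 → break 2  [load 110/125]
  65 → break 7 (new)  [load 65/125]
  115 → break 8 (new)  [load 115/125]
  55 → break 5  [load 125/125]
8 commercial breaks opened.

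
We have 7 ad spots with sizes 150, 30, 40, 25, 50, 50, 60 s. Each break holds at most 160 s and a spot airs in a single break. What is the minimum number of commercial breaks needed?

3

Total = 150 + 60 + 50 + 50 + 40 + 30 + 25 = 405 s.
Lower bound: ⌈405/160⌉ = 3 commercial breaks.
A packing using 3 commercial breaks:
  break 1: 150 = 150
  break 2: 60 + 50 + 50 = 160
  break 3: 40 + 30 + 25 = 95
This matches the lower bound, so 3 is optimal.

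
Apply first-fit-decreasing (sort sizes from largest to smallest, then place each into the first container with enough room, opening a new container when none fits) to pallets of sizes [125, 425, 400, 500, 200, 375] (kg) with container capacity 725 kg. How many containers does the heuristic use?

4

Sorted descending: 500, 425, 400, 375, 200, 125.
  500 → container 1 (new)  [load 500/725]
  425 → container 2 (new)  [load 425/725]
  400 → container 3 (new)  [load 400/725]
  375 → container 4 (new)  [load 375/725]
  200 → container 1  [load 700/725]
  125 → container 2  [load 550/725]
4 containers opened.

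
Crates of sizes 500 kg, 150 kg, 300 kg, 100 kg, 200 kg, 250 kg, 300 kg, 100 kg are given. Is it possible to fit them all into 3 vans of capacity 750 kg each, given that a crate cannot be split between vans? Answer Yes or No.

Yes

A valid assignment using 3 vans:
  van 1: 500 + 250 = 750
  van 2: 300 + 300 + 150 = 750
  van 3: 200 + 100 + 100 = 400
Every load is within 750 kg, so 3 vans suffice.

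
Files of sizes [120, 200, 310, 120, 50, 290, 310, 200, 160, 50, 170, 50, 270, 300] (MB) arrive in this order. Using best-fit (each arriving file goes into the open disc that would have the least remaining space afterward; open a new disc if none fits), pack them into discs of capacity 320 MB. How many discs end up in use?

  120 → disc 1 (new)  [load 120/320]
  200 → disc 1  [load 320/320]
  310 → disc 2 (new)  [load 310/320]
  120 → disc 3 (new)  [load 120/320]
  50 → disc 3  [load 170/320]
  290 → disc 4 (new)  [load 290/320]
  310 → disc 5 (new)  [load 310/320]
  200 → disc 6 (new)  [load 200/320]
  160 → disc 7 (new)  [load 160/320]
  50 → disc 6  [load 250/320]
  170 → disc 8 (new)  [load 170/320]
  50 → disc 6  [load 300/320]
  270 → disc 9 (new)  [load 270/320]
  300 → disc 10 (new)  [load 300/320]
10 discs opened.

10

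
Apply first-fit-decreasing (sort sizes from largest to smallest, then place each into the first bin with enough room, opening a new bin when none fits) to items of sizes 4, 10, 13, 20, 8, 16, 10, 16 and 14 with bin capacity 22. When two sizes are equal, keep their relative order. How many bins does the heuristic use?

6

Sorted descending: 20, 16, 16, 14, 13, 10, 10, 8, 4.
  20 → bin 1 (new)  [load 20/22]
  16 → bin 2 (new)  [load 16/22]
  16 → bin 3 (new)  [load 16/22]
  14 → bin 4 (new)  [load 14/22]
  13 → bin 5 (new)  [load 13/22]
  10 → bin 6 (new)  [load 10/22]
  10 → bin 6  [load 20/22]
  8 → bin 4  [load 22/22]
  4 → bin 2  [load 20/22]
6 bins opened.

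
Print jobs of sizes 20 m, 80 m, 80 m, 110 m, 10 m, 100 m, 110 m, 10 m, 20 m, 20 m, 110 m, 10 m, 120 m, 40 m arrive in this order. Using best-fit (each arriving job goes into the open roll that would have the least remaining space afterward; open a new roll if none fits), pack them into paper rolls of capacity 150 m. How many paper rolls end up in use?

7

  20 → roll 1 (new)  [load 20/150]
  80 → roll 1  [load 100/150]
  80 → roll 2 (new)  [load 80/150]
  110 → roll 3 (new)  [load 110/150]
  10 → roll 3  [load 120/150]
  100 → roll 4 (new)  [load 100/150]
  110 → roll 5 (new)  [load 110/150]
  10 → roll 3  [load 130/150]
  20 → roll 3  [load 150/150]
  20 → roll 5  [load 130/150]
  110 → roll 6 (new)  [load 110/150]
  10 → roll 5  [load 140/150]
  120 → roll 7 (new)  [load 120/150]
  40 → roll 6  [load 150/150]
7 paper rolls opened.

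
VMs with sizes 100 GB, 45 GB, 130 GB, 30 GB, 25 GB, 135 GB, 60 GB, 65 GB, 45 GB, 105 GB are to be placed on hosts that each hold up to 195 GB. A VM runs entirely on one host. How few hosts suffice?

4

Total = 135 + 130 + 105 + 100 + 65 + 60 + 45 + 45 + 30 + 25 = 740 GB.
Lower bound: ⌈740/195⌉ = 4 hosts.
A packing using 4 hosts:
  host 1: 135 + 60 = 195
  host 2: 130 + 65 = 195
  host 3: 105 + 45 + 45 = 195
  host 4: 100 + 30 + 25 = 155
This matches the lower bound, so 4 is optimal.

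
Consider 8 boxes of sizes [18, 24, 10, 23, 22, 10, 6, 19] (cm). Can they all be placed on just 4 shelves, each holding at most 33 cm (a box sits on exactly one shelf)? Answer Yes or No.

Total = 132 cm; ⌈132/33⌉ = 4.
5 boxes each exceed half the capacity and cannot share a shelf, forcing at least 5 shelves.
At least 5 shelves are required, but only 4 are allowed.

No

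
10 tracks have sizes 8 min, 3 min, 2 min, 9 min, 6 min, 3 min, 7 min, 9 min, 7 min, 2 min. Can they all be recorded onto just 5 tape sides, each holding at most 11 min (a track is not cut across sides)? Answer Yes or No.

No

Total = 56 min; ⌈56/11⌉ = 6.
At least 6 tape sides are required, but only 5 are allowed.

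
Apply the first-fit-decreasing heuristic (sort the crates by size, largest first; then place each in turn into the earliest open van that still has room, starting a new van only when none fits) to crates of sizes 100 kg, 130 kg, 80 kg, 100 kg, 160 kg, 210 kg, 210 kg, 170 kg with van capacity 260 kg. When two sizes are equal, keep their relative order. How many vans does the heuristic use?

Sorted descending: 210, 210, 170, 160, 130, 100, 100, 80.
  210 → van 1 (new)  [load 210/260]
  210 → van 2 (new)  [load 210/260]
  170 → van 3 (new)  [load 170/260]
  160 → van 4 (new)  [load 160/260]
  130 → van 5 (new)  [load 130/260]
  100 → van 4  [load 260/260]
  100 → van 5  [load 230/260]
  80 → van 3  [load 250/260]
5 vans opened.

5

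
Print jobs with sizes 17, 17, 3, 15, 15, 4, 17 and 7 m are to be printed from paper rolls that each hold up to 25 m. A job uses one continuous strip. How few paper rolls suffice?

Total = 17 + 17 + 17 + 15 + 15 + 7 + 4 + 3 = 95 m.
Lower bound: ⌈95/25⌉ = 4 paper rolls.
Also, 5 print jobs each exceed 25/2 m, and no two of those can share a roll, so at least 5 paper rolls are needed.
A packing using 5 paper rolls:
  roll 1: 17 + 7 = 24
  roll 2: 17 + 4 + 3 = 24
  roll 3: 17 = 17
  roll 4: 15 = 15
  roll 5: 15 = 15
This matches the lower bound, so 5 is optimal.

5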